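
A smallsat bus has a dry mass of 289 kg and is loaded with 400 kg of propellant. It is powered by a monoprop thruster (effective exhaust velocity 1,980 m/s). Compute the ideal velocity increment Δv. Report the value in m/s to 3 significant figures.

m₀ = m_dry + m_prop = 289 + 400 = 689 kg.
By the Tsiolkovsky rocket equation, Δv = v_e · ln(m₀/m_f) = 1980.0 × ln(2.384) = 1980.0 × 0.8688 ≈ 1720.3 m/s.

Δv ≈ 1720 m/s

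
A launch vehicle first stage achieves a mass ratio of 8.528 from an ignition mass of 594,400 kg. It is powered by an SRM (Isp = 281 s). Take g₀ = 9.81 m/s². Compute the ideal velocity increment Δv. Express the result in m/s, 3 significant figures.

Δv ≈ 5910 m/s

v_e = Isp · g₀ = 281 × 9.81 = 2756.6 m/s.
Δv = v_e · ln(8.528) = 2756.6 × 2.1434 ≈ 5908.4 m/s.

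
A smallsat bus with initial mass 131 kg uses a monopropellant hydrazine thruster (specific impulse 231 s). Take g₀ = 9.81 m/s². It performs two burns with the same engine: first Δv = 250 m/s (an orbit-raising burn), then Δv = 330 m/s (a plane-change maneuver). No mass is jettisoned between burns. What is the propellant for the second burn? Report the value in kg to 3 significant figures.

propellant for the second burn ≈ 15.9 kg

v_e = Isp · g₀ = 231 × 9.81 = 2266.1 m/s.
After the first burn: m = 131 × exp(−250/2266.1) = 131 × 0.89555 = 117.317 kg.
After the second burn: m = 117.317 × exp(−330/2266.1) = 117.317 × 0.86448 = 101.418 kg.
Second-burn propellant = 117.317 − 101.418 = 15.899 kg.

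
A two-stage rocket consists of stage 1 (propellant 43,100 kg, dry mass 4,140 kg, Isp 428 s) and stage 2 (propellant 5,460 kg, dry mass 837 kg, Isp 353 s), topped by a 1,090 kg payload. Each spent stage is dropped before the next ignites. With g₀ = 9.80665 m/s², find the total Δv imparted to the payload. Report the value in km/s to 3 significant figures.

Δv ≈ 11.2 km/s

Ignition mass of stage 1 = 43,100+4,140 + 5,460+837 + 1,090 = 54,627 kg.
Stage 1: m₀ = 54,627 kg, m_f = 54,627 − 43,100 = 11,527 kg; Δv = 428×9.80665×ln(4.739) = 4197.2×1.5558 ≈ 6530 m/s.
Stage 2: m₀ = 7,387 kg, m_f = 7,387 − 5,460 = 1,927 kg; Δv = 353×9.80665×ln(3.833) = 3461.7×1.3438 ≈ 4652 m/s.
Total Δv = 6530 + 4652 = 11182 m/s.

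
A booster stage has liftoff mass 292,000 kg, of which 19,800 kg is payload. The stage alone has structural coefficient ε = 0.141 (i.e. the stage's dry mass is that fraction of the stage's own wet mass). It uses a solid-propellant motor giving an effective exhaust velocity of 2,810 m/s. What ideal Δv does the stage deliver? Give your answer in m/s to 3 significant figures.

Stage wet mass = m₀ − payload = 292,000 − 19,800 = 272,200 kg.
Stage dry mass = ε × stage wet mass = 0.141 × 272,200 = 38,380.2 kg.
Burnout mass m_f = stage dry + payload = 38,380.2 + 19,800 = 58,180.2 kg.
Rocket equation: Δv = v_e · ln(292,000/58,180.2) = 2810.0 × ln(5.019) = 2810.0 × 1.6132 ≈ 4533 m/s.

Δv ≈ 4530 m/s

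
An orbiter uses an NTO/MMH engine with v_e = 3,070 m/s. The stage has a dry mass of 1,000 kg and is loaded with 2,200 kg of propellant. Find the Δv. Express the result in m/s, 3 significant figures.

Δv ≈ 3570 m/s

m₀ = m_dry + m_prop = 1,000 + 2,200 = 3,200 kg.
Δv = v_e · ln(m₀/m_f) = 3070.0 × ln(3.2) = 3070.0 × 1.1632 ≈ 3570.9 m/s.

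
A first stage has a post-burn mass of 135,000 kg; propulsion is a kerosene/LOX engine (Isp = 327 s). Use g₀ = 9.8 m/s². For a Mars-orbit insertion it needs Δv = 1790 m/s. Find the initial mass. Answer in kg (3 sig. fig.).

v_e = Isp · g₀ = 327 × 9.8 = 3204.6 m/s.
From the ideal rocket equation, m₀/m_f = exp(Δv / v_e) = exp(1790 / 3204.6) = exp(0.5586) = 1.7482.
m₀ = m_f × 1.7482 = 135,000 × 1.7482 = 236,007 kg.

initial mass ≈ 236000 kg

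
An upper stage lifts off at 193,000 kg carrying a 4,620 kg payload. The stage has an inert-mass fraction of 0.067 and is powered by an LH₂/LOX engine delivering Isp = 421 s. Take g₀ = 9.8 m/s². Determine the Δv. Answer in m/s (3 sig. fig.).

Stage wet mass = m₀ − payload = 193,000 − 4,620 = 188,380 kg.
Stage dry mass = ε × stage wet mass = 0.067 × 188,380 = 12,621.5 kg.
Burnout mass m_f = stage dry + payload = 12,621.5 + 4,620 = 17,241.5 kg.
v_e = Isp · g₀ = 421 × 9.8 = 4125.8 m/s.
By the Tsiolkovsky rocket equation, Δv = v_e · ln(193,000/17,241.5) = 4125.8 × ln(11.19) = 4125.8 × 2.4154 ≈ 9965 m/s.

Δv ≈ 9970 m/s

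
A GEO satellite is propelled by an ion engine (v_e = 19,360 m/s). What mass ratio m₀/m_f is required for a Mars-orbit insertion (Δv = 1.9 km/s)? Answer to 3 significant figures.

mass ratio ≈ 1.10

Rocket equation: m₀/m_f = exp(Δv / v_e) = exp(1900 / 19360.0) = exp(0.0981) = 1.1031.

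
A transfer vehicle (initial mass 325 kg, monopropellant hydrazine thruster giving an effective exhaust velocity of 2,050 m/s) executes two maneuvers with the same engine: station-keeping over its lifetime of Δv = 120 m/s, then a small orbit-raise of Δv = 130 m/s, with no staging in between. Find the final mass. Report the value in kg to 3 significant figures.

final mass ≈ 288 kg

After the first burn: m = 325 × exp(−120/2050.0) = 325 × 0.94314 = 306.521 kg.
After the second burn: m = 306.521 × exp(−130/2050.0) = 306.521 × 0.93855 = 287.685 kg.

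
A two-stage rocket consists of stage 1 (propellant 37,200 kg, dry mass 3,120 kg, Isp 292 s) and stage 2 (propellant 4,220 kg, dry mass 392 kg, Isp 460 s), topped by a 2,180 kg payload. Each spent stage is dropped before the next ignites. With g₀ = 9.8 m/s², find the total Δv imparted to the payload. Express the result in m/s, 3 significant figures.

Δv ≈ 8840 m/s

Ignition mass of stage 1 = 37,200+3,120 + 4,220+392 + 2,180 = 47,112 kg.
Stage 1: m₀ = 47,112 kg, m_f = 47,112 − 37,200 = 9,912 kg; Δv = 292×9.8×ln(4.753) = 2861.6×1.5588 ≈ 4461 m/s.
Stage 2: m₀ = 6,792 kg, m_f = 6,792 − 4,220 = 2,572 kg; Δv = 460×9.8×ln(2.641) = 4508.0×0.9711 ≈ 4378 m/s.
Total Δv = 4461 + 4378 = 8839 m/s.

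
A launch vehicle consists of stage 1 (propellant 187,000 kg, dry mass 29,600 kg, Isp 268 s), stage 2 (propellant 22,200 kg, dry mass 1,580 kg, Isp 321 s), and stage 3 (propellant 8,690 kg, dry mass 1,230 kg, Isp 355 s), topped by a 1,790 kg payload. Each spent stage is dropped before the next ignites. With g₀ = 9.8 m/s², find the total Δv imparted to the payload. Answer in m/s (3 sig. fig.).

Δv ≈ 11400 m/s

Ignition mass of stage 1 = 187,000+29,600 + 22,200+1,580 + 8,690+1,230 + 1,790 = 252,090 kg.
Stage 1: m₀ = 252,090 kg, m_f = 252,090 − 187,000 = 65,090 kg; Δv = 268×9.8×ln(3.873) = 2626.4×1.3540 ≈ 3556 m/s.
Stage 2: m₀ = 35,490 kg, m_f = 35,490 − 22,200 = 13,290 kg; Δv = 321×9.8×ln(2.67) = 3145.8×0.9822 ≈ 3090 m/s.
Stage 3: m₀ = 11,710 kg, m_f = 11,710 − 8,690 = 3,020 kg; Δv = 355×9.8×ln(3.877) = 3479.0×1.3552 ≈ 4715 m/s.
Total Δv = 3556 + 3090 + 4715 = 11361 m/s.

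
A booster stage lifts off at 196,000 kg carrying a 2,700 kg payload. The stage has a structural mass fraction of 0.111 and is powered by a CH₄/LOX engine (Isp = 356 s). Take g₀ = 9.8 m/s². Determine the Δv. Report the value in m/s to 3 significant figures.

Stage wet mass = m₀ − payload = 196,000 − 2,700 = 193,300 kg.
Stage dry mass = ε × stage wet mass = 0.111 × 193,300 = 21,456.3 kg.
Burnout mass m_f = stage dry + payload = 21,456.3 + 2,700 = 24,156.3 kg.
v_e = Isp · g₀ = 356 × 9.8 = 3488.8 m/s.
Rocket equation: Δv = v_e · ln(196,000/24,156.3) = 3488.8 × ln(8.114) = 3488.8 × 2.0936 ≈ 7304 m/s.

Δv ≈ 7300 m/s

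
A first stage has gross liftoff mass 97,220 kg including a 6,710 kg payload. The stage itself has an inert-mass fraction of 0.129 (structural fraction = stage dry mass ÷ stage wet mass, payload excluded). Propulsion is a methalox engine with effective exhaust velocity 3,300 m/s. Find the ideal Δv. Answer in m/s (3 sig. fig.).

Δv ≈ 5500 m/s

Stage wet mass = m₀ − payload = 97,220 − 6,710 = 90,510 kg.
Stage dry mass = ε × stage wet mass = 0.129 × 90,510 = 11,675.8 kg.
Burnout mass m_f = stage dry + payload = 11,675.8 + 6,710 = 18,385.8 kg.
From the ideal rocket equation, Δv = v_e · ln(97,220/18,385.8) = 3300.0 × ln(5.288) = 3300.0 × 1.6654 ≈ 5496 m/s.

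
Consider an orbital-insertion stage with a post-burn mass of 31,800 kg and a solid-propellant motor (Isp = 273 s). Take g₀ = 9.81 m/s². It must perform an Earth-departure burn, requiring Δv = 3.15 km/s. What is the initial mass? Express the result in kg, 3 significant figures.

initial mass ≈ 103000 kg

v_e = Isp · g₀ = 273 × 9.81 = 2678.1 m/s.
Using Δv = v_e ln(m₀/m_f): m₀/m_f = exp(Δv / v_e) = exp(3150 / 2678.1) = exp(1.1762) = 3.2420.
m₀ = m_f × 3.2420 = 31,800 × 3.2420 = 103,096 kg.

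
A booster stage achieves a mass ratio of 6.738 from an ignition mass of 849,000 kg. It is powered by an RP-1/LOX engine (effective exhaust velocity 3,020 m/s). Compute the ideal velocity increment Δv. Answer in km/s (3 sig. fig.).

Δv = v_e · ln(6.738) = 3020.0 × 1.9078 ≈ 5761.4 m/s.

Δv ≈ 5.76 km/s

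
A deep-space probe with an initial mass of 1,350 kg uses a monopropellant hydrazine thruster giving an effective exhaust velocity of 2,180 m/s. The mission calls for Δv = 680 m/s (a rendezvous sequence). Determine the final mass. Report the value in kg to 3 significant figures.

Rocket equation: m₀/m_f = exp(Δv / v_e) = exp(680 / 2180.0) = exp(0.3119) = 1.3661.
m_f = m₀ / 1.3661 = 1,350 / 1.3661 = 988.215 kg.

final mass ≈ 988 kg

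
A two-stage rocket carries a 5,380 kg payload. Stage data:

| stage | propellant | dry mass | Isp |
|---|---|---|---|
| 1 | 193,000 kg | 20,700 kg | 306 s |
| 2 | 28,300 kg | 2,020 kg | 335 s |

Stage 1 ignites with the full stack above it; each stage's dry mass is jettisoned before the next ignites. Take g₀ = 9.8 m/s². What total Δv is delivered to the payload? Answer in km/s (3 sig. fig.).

Ignition mass of stage 1 = 193,000+20,700 + 28,300+2,020 + 5,380 = 249,400 kg.
Stage 1: m₀ = 249,400 kg, m_f = 249,400 − 193,000 = 56,400 kg; Δv = 306×9.8×ln(4.422) = 2998.8×1.4866 ≈ 4458 m/s.
Stage 2: m₀ = 35,700 kg, m_f = 35,700 − 28,300 = 7,400 kg; Δv = 335×9.8×ln(4.824) = 3283.0×1.5737 ≈ 5166 m/s.
Total Δv = 4458 + 5166 = 9624 m/s.

Δv ≈ 9.62 km/s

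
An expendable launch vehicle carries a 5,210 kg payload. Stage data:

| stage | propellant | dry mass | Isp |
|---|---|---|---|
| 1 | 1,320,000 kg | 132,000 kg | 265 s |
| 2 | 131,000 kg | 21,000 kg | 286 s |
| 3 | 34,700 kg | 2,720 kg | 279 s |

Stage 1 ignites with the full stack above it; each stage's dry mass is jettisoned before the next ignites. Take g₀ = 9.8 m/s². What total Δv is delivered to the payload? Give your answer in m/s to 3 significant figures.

Δv ≈ 11900 m/s

Ignition mass of stage 1 = 1,320,000+132,000 + 131,000+21,000 + 34,700+2,720 + 5,210 = 1,646,630 kg.
Stage 1: m₀ = 1,646,630 kg, m_f = 1,646,630 − 1,320,000 = 326,630 kg; Δv = 265×9.8×ln(5.041) = 2597.0×1.6177 ≈ 4201 m/s.
Stage 2: m₀ = 194,630 kg, m_f = 194,630 − 131,000 = 63,630 kg; Δv = 286×9.8×ln(3.059) = 2802.8×1.1180 ≈ 3134 m/s.
Stage 3: m₀ = 42,630 kg, m_f = 42,630 − 34,700 = 7,930 kg; Δv = 279×9.8×ln(5.376) = 2734.2×1.6819 ≈ 4599 m/s.
Total Δv = 4201 + 3134 + 4599 = 11934 m/s.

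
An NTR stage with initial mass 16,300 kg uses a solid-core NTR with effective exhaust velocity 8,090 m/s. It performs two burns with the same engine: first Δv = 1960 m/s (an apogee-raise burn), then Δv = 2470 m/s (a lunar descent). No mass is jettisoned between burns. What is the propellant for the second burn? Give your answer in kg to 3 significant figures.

After the first burn: m = 16300 × exp(−1960/8090.0) = 16300 × 0.78484 = 12,792.9 kg.
After the second burn: m = 12,792.9 × exp(−2470/8090.0) = 12,792.9 × 0.73689 = 9,426.96 kg.
Second-burn propellant = 12,792.9 − 9,426.96 = 3,365.94 kg.

propellant for the second burn ≈ 3370 kg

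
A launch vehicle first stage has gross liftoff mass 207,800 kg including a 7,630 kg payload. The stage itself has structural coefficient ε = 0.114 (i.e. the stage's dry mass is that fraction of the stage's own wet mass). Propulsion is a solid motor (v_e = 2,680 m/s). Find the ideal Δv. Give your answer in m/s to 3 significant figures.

Δv ≈ 5150 m/s

Stage wet mass = m₀ − payload = 207,800 − 7,630 = 200,170 kg.
Stage dry mass = ε × stage wet mass = 0.114 × 200,170 = 22,819.4 kg.
Burnout mass m_f = stage dry + payload = 22,819.4 + 7,630 = 30,449.4 kg.
Δv = v_e · ln(207,800/30,449.4) = 2680.0 × ln(6.824) = 2680.0 × 1.9205 ≈ 5147 m/s.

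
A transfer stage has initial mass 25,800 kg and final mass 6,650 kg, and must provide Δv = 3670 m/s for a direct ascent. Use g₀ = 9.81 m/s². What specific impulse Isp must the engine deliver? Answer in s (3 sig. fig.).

ln(m₀/m_f) = ln(25800/6650) = ln(3.88) = 1.3558.
Rocket equation: v_e = Δv / ln(m₀/m_f) = 3670 / 1.3558 = 2707.0 m/s.
Isp = v_e / g₀ = 2707.0 / 9.81 = 275.9 s.

Isp ≈ 276 s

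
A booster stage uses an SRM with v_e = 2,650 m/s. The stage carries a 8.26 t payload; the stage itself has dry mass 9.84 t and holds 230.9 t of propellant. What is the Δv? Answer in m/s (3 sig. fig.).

Δv ≈ 6950 m/s

m₀ = payload + dry + propellant = 8.26 + 9.84 + 230.9 = 249 t.
m_f = payload + dry = 8.26 + 9.84 = 18.1 t.
Δv = v_e · ln(m₀/m_f) = 2650.0 × ln(13.76) = 2650.0 × 2.6215 ≈ 6947.1 m/s.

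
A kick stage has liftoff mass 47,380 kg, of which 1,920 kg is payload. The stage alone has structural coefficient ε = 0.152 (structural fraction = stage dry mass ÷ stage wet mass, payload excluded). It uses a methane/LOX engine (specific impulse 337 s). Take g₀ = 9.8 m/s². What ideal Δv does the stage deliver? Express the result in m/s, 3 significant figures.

Stage wet mass = m₀ − payload = 47,380 − 1,920 = 45,460 kg.
Stage dry mass = ε × stage wet mass = 0.152 × 45,460 = 6,909.92 kg.
Burnout mass m_f = stage dry + payload = 6,909.92 + 1,920 = 8,829.92 kg.
v_e = Isp · g₀ = 337 × 9.8 = 3302.6 m/s.
Using Δv = v_e ln(m₀/m_f): Δv = v_e · ln(47,380/8,829.92) = 3302.6 × ln(5.366) = 3302.6 × 1.6801 ≈ 5549 m/s.

Δv ≈ 5550 m/s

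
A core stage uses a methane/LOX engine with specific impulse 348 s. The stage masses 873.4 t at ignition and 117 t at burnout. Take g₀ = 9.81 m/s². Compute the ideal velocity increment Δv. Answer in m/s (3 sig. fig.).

v_e = Isp · g₀ = 348 × 9.81 = 3413.9 m/s.
Δv = v_e · ln(m₀/m_f) = 3413.9 × ln(7.465) = 3413.9 × 2.0102 ≈ 6862.6 m/s.

Δv ≈ 6860 m/s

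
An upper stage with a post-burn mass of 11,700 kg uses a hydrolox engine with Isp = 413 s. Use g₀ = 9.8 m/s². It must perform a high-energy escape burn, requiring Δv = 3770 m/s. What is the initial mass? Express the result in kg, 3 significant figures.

initial mass ≈ 29700 kg

v_e = Isp · g₀ = 413 × 9.8 = 4047.4 m/s.
By the Tsiolkovsky rocket equation, m₀/m_f = exp(Δv / v_e) = exp(3770 / 4047.4) = exp(0.9315) = 2.5382.
m₀ = m_f × 2.5382 = 11,700 × 2.5382 = 29,696.9 kg.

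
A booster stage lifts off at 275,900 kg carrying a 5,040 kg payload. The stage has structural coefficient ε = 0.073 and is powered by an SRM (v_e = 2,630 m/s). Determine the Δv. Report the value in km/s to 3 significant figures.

Stage wet mass = m₀ − payload = 275,900 − 5,040 = 270,860 kg.
Stage dry mass = ε × stage wet mass = 0.073 × 270,860 = 19,772.8 kg.
Burnout mass m_f = stage dry + payload = 19,772.8 + 5,040 = 24,812.8 kg.
From the ideal rocket equation, Δv = v_e · ln(275,900/24,812.8) = 2630.0 × ln(11.12) = 2630.0 × 2.4087 ≈ 6335 m/s.

Δv ≈ 6.33 km/s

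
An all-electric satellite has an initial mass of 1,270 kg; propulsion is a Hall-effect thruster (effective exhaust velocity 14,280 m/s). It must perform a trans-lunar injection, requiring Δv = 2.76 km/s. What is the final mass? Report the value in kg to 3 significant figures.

m₀/m_f = exp(Δv / v_e) = exp(2760 / 14280.0) = exp(0.1933) = 1.2132.
m_f = m₀ / 1.2132 = 1,270 / 1.2132 = 1,046.82 kg.

final mass ≈ 1050 kg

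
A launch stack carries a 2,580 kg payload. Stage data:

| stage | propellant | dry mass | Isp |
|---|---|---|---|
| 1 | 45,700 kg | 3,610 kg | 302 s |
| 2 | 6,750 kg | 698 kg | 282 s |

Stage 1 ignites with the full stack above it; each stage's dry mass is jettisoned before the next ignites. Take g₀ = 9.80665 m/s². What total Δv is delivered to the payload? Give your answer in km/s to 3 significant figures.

Δv ≈ 7.45 km/s

Ignition mass of stage 1 = 45,700+3,610 + 6,750+698 + 2,580 = 59,338 kg.
Stage 1: m₀ = 59,338 kg, m_f = 59,338 − 45,700 = 13,638 kg; Δv = 302×9.80665×ln(4.351) = 2961.6×1.4704 ≈ 4355 m/s.
Stage 2: m₀ = 10,028 kg, m_f = 10,028 − 6,750 = 3,278 kg; Δv = 282×9.80665×ln(3.059) = 2765.5×1.1181 ≈ 3092 m/s.
Total Δv = 4355 + 3092 = 7447 m/s.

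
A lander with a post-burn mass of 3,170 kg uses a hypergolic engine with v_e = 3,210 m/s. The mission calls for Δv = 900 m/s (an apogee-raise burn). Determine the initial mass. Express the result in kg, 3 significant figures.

Using Δv = v_e ln(m₀/m_f): m₀/m_f = exp(Δv / v_e) = exp(900 / 3210.0) = exp(0.2804) = 1.3236.
m₀ = m_f × 1.3236 = 3,170 × 1.3236 = 4,195.81 kg.

initial mass ≈ 4200 kg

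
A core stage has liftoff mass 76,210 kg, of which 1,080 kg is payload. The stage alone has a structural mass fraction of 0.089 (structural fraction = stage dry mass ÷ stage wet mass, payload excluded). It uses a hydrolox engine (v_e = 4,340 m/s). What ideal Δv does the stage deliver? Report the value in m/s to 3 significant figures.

Stage wet mass = m₀ − payload = 76,210 − 1,080 = 75,130 kg.
Stage dry mass = ε × stage wet mass = 0.089 × 75,130 = 6,686.57 kg.
Burnout mass m_f = stage dry + payload = 6,686.57 + 1,080 = 7,766.57 kg.
Rocket equation: Δv = v_e · ln(76,210/7,766.57) = 4340.0 × ln(9.813) = 4340.0 × 2.2837 ≈ 9911 m/s.

Δv ≈ 9910 m/s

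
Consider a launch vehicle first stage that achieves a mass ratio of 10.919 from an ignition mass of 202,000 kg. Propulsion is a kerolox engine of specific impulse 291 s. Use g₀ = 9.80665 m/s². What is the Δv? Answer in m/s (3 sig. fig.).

v_e = Isp · g₀ = 291 × 9.80665 = 2853.7 m/s.
By the Tsiolkovsky rocket equation, Δv = v_e · ln(10.919) = 2853.7 × 2.3905 ≈ 6821.9 m/s.

Δv ≈ 6820 m/s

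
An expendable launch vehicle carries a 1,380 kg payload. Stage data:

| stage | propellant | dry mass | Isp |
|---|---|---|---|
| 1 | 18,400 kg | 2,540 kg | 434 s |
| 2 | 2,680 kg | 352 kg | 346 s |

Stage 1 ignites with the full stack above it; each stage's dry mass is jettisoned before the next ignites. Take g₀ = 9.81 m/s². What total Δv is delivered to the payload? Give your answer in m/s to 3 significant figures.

Δv ≈ 8680 m/s

Ignition mass of stage 1 = 18,400+2,540 + 2,680+352 + 1,380 = 25,352 kg.
Stage 1: m₀ = 25,352 kg, m_f = 25,352 − 18,400 = 6,952 kg; Δv = 434×9.81×ln(3.647) = 4257.5×1.2938 ≈ 5509 m/s.
Stage 2: m₀ = 4,412 kg, m_f = 4,412 − 2,680 = 1,732 kg; Δv = 346×9.81×ln(2.547) = 3394.3×0.9351 ≈ 3174 m/s.
Total Δv = 5509 + 3174 = 8683 m/s.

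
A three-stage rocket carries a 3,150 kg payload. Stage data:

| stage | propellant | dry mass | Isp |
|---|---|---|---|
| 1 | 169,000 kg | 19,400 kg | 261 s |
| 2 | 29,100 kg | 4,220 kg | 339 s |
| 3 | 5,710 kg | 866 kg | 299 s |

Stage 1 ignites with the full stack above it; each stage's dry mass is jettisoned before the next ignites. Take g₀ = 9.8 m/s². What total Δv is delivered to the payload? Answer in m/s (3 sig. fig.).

Δv ≈ 9690 m/s

Ignition mass of stage 1 = 169,000+19,400 + 29,100+4,220 + 5,710+866 + 3,150 = 231,446 kg.
Stage 1: m₀ = 231,446 kg, m_f = 231,446 − 169,000 = 62,446 kg; Δv = 261×9.8×ln(3.706) = 2557.8×1.3100 ≈ 3351 m/s.
Stage 2: m₀ = 43,046 kg, m_f = 43,046 − 29,100 = 13,946 kg; Δv = 339×9.8×ln(3.087) = 3322.2×1.1271 ≈ 3744 m/s.
Stage 3: m₀ = 9,726 kg, m_f = 9,726 − 5,710 = 4,016 kg; Δv = 299×9.8×ln(2.422) = 2930.2×0.8845 ≈ 2592 m/s.
Total Δv = 3351 + 3744 + 2592 = 9687 m/s.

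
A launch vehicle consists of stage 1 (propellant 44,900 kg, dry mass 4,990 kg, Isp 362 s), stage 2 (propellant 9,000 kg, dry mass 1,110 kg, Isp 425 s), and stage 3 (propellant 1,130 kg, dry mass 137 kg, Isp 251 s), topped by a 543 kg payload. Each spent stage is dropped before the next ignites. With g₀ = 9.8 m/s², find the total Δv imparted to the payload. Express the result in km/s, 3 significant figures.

Ignition mass of stage 1 = 44,900+4,990 + 9,000+1,110 + 1,130+137 + 543 = 61,810 kg.
Stage 1: m₀ = 61,810 kg, m_f = 61,810 − 44,900 = 16,910 kg; Δv = 362×9.8×ln(3.655) = 3547.6×1.2962 ≈ 4598 m/s.
Stage 2: m₀ = 11,920 kg, m_f = 11,920 − 9,000 = 2,920 kg; Δv = 425×9.8×ln(4.082) = 4165.0×1.4066 ≈ 5859 m/s.
Stage 3: m₀ = 1,810 kg, m_f = 1,810 − 1,130 = 680 kg; Δv = 251×9.8×ln(2.662) = 2459.8×0.9790 ≈ 2408 m/s.
Total Δv = 4598 + 5859 + 2408 = 12865 m/s.

Δv ≈ 12.9 km/s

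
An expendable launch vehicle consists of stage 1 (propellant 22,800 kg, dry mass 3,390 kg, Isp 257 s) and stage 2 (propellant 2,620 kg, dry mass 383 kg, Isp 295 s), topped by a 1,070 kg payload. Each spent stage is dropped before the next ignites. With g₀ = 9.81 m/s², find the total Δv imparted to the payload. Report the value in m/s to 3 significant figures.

Δv ≈ 6510 m/s

Ignition mass of stage 1 = 22,800+3,390 + 2,620+383 + 1,070 = 30,263 kg.
Stage 1: m₀ = 30,263 kg, m_f = 30,263 − 22,800 = 7,463 kg; Δv = 257×9.81×ln(4.055) = 2521.2×1.4000 ≈ 3530 m/s.
Stage 2: m₀ = 4,073 kg, m_f = 4,073 − 2,620 = 1,453 kg; Δv = 295×9.81×ln(2.803) = 2894.0×1.0307 ≈ 2983 m/s.
Total Δv = 3530 + 2983 = 6513 m/s.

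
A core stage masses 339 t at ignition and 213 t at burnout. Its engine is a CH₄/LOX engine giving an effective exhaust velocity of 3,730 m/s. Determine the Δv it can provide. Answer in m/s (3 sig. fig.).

Δv = v_e · ln(m₀/m_f) = 3730.0 × ln(1.592) = 3730.0 × 0.4647 ≈ 1733.4 m/s.

Δv ≈ 1730 m/s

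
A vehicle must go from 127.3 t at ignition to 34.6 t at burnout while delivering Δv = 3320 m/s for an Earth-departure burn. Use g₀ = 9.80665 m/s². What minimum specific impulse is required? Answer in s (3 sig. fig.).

Isp ≈ 260 s

ln(m₀/m_f) = ln(127300/34600) = ln(3.679) = 1.3027.
v_e = Δv / ln(m₀/m_f) = 3320 / 1.3027 = 2548.6 m/s.
Isp = v_e / g₀ = 2548.6 / 9.80665 = 259.9 s.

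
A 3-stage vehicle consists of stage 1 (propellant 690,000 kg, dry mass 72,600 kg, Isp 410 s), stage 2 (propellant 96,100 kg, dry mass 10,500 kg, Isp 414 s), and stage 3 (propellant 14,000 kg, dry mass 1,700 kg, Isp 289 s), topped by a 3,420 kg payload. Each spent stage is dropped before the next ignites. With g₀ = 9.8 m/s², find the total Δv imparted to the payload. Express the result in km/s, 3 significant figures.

Ignition mass of stage 1 = 690,000+72,600 + 96,100+10,500 + 14,000+1,700 + 3,420 = 888,320 kg.
Stage 1: m₀ = 888,320 kg, m_f = 888,320 − 690,000 = 198,320 kg; Δv = 410×9.8×ln(4.479) = 4018.0×1.4995 ≈ 6025 m/s.
Stage 2: m₀ = 125,720 kg, m_f = 125,720 − 96,100 = 29,620 kg; Δv = 414×9.8×ln(4.244) = 4057.2×1.4456 ≈ 5865 m/s.
Stage 3: m₀ = 19,120 kg, m_f = 19,120 − 14,000 = 5,120 kg; Δv = 289×9.8×ln(3.734) = 2832.2×1.3176 ≈ 3732 m/s.
Total Δv = 6025 + 5865 + 3732 = 15622 m/s.

Δv ≈ 15.6 km/s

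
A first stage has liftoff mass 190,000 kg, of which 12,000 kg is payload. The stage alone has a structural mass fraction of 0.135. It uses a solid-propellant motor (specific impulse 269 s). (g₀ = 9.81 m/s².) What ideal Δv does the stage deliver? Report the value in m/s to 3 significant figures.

Δv ≈ 4390 m/s

Stage wet mass = m₀ − payload = 190,000 − 12,000 = 178,000 kg.
Stage dry mass = ε × stage wet mass = 0.135 × 178,000 = 24,030 kg.
Burnout mass m_f = stage dry + payload = 24,030 + 12,000 = 36,030 kg.
v_e = Isp · g₀ = 269 × 9.81 = 2638.9 m/s.
By the Tsiolkovsky rocket equation, Δv = v_e · ln(190,000/36,030) = 2638.9 × ln(5.273) = 2638.9 × 1.6627 ≈ 4388 m/s.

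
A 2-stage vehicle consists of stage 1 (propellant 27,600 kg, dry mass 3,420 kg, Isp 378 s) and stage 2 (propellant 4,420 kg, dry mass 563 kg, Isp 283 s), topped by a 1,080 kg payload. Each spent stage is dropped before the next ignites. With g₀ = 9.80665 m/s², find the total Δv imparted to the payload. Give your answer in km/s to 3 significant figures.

Ignition mass of stage 1 = 27,600+3,420 + 4,420+563 + 1,080 = 37,083 kg.
Stage 1: m₀ = 37,083 kg, m_f = 37,083 − 27,600 = 9,483 kg; Δv = 378×9.80665×ln(3.91) = 3706.9×1.3637 ≈ 5055 m/s.
Stage 2: m₀ = 6,063 kg, m_f = 6,063 − 4,420 = 1,643 kg; Δv = 283×9.80665×ln(3.69) = 2775.3×1.3057 ≈ 3624 m/s.
Total Δv = 5055 + 3624 = 8679 m/s.

Δv ≈ 8.68 km/s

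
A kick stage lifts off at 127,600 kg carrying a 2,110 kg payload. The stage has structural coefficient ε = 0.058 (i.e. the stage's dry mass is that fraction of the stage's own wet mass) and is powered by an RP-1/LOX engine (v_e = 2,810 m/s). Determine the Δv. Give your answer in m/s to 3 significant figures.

Stage wet mass = m₀ − payload = 127,600 − 2,110 = 125,490 kg.
Stage dry mass = ε × stage wet mass = 0.058 × 125,490 = 7,278.42 kg.
Burnout mass m_f = stage dry + payload = 7,278.42 + 2,110 = 9,388.42 kg.
Δv = v_e · ln(127,600/9,388.42) = 2810.0 × ln(13.59) = 2810.0 × 2.6094 ≈ 7332 m/s.

Δv ≈ 7330 m/s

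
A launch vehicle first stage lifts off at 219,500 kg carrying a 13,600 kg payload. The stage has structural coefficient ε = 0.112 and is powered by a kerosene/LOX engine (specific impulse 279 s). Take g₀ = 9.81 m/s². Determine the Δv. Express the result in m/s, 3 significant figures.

Δv ≈ 4900 m/s

Stage wet mass = m₀ − payload = 219,500 − 13,600 = 205,900 kg.
Stage dry mass = ε × stage wet mass = 0.112 × 205,900 = 23,060.8 kg.
Burnout mass m_f = stage dry + payload = 23,060.8 + 13,600 = 36,660.8 kg.
v_e = Isp · g₀ = 279 × 9.81 = 2737.0 m/s.
Δv = v_e · ln(219,500/36,660.8) = 2737.0 × ln(5.987) = 2737.0 × 1.7896 ≈ 4898 m/s.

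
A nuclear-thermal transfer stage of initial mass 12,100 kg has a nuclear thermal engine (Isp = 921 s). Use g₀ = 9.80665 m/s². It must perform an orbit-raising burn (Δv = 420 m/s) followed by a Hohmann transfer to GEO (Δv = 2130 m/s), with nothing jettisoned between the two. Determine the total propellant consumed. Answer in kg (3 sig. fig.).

total propellant consumed ≈ 2980 kg

v_e = Isp · g₀ = 921 × 9.80665 = 9031.9 m/s.
After the first burn: m = 12100 × exp(−420/9031.9) = 12100 × 0.95456 = 11,550.2 kg.
After the second burn: m = 11,550.2 × exp(−2130/9031.9) = 11,550.2 × 0.78991 = 9,123.62 kg.
Total propellant = m₀ − m_final = 12100 − 9,123.62 = 2,976.38 kg.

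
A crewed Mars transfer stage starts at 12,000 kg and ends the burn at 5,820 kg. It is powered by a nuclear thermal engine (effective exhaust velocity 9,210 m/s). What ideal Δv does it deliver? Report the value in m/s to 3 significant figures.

Δv = v_e · ln(m₀/m_f) = 9210.0 × ln(2.062) = 9210.0 × 0.7236 ≈ 6664.4 m/s.

Δv ≈ 6660 m/s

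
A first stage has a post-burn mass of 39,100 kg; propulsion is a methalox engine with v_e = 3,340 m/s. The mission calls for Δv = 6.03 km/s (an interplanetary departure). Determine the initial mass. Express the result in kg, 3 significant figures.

initial mass ≈ 238000 kg

m₀/m_f = exp(Δv / v_e) = exp(6030 / 3340.0) = exp(1.8054) = 6.0823.
m₀ = m_f × 6.0823 = 39,100 × 6.0823 = 237,818 kg.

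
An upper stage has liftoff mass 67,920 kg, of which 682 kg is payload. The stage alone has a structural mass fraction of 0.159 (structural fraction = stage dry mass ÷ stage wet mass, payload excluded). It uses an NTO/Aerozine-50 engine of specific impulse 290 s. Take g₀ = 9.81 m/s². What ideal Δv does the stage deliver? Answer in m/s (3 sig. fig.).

Stage wet mass = m₀ − payload = 67,920 − 682 = 67,238 kg.
Stage dry mass = ε × stage wet mass = 0.159 × 67,238 = 10,690.8 kg.
Burnout mass m_f = stage dry + payload = 10,690.8 + 682 = 11,372.8 kg.
v_e = Isp · g₀ = 290 × 9.81 = 2844.9 m/s.
Rocket equation: Δv = v_e · ln(67,920/11,372.8) = 2844.9 × ln(5.972) = 2844.9 × 1.7871 ≈ 5084 m/s.

Δv ≈ 5080 m/s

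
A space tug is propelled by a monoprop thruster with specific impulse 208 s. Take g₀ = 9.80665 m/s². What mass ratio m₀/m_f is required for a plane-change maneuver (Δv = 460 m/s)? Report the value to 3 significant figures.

v_e = Isp · g₀ = 208 × 9.80665 = 2039.8 m/s.
m₀/m_f = exp(Δv / v_e) = exp(460 / 2039.8) = exp(0.2255) = 1.2530.

mass ratio ≈ 1.25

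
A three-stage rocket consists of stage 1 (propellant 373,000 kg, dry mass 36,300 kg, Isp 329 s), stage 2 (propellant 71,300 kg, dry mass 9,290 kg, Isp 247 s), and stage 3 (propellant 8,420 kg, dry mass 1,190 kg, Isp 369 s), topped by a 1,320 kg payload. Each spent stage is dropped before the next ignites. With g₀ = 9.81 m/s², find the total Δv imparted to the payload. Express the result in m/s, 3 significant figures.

Δv ≈ 13400 m/s

Ignition mass of stage 1 = 373,000+36,300 + 71,300+9,290 + 8,420+1,190 + 1,320 = 500,820 kg.
Stage 1: m₀ = 500,820 kg, m_f = 500,820 − 373,000 = 127,820 kg; Δv = 329×9.81×ln(3.918) = 3227.5×1.3656 ≈ 4408 m/s.
Stage 2: m₀ = 91,520 kg, m_f = 91,520 − 71,300 = 20,220 kg; Δv = 247×9.81×ln(4.526) = 2423.1×1.5099 ≈ 3659 m/s.
Stage 3: m₀ = 10,930 kg, m_f = 10,930 − 8,420 = 2,510 kg; Δv = 369×9.81×ln(4.355) = 3619.9×1.4712 ≈ 5326 m/s.
Total Δv = 4408 + 3659 + 5326 = 13393 m/s.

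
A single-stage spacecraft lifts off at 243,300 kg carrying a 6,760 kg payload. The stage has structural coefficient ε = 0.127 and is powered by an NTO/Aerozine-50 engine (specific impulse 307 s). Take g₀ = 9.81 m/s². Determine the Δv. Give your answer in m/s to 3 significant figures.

Δv ≈ 5690 m/s

Stage wet mass = m₀ − payload = 243,300 − 6,760 = 236,540 kg.
Stage dry mass = ε × stage wet mass = 0.127 × 236,540 = 30,040.6 kg.
Burnout mass m_f = stage dry + payload = 30,040.6 + 6,760 = 36,800.6 kg.
v_e = Isp · g₀ = 307 × 9.81 = 3011.7 m/s.
By the Tsiolkovsky rocket equation, Δv = v_e · ln(243,300/36,800.6) = 3011.7 × ln(6.611) = 3011.7 × 1.8888 ≈ 5688 m/s.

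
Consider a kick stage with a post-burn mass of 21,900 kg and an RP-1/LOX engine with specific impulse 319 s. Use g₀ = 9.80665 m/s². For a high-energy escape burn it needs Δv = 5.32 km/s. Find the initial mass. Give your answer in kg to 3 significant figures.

initial mass ≈ 120000 kg

v_e = Isp · g₀ = 319 × 9.80665 = 3128.3 m/s.
Rocket equation: m₀/m_f = exp(Δv / v_e) = exp(5320 / 3128.3) = exp(1.7006) = 5.4772.
m₀ = m_f × 5.4772 = 21,900 × 5.4772 = 119,951 kg.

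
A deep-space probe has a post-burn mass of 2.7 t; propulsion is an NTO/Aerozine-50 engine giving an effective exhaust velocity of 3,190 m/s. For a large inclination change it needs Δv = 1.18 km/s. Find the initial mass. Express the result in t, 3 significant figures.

From the ideal rocket equation, m₀/m_f = exp(Δv / v_e) = exp(1180 / 3190.0) = exp(0.3699) = 1.4476.
m₀ = m_f × 1.4476 = 2.7 × 1.4476 = 3.90852 t.

initial mass ≈ 3.91 t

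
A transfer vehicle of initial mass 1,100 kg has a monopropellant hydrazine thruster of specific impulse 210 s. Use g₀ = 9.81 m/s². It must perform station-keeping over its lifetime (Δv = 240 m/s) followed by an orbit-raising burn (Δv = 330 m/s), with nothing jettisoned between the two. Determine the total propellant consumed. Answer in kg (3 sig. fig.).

total propellant consumed ≈ 266 kg

v_e = Isp · g₀ = 210 × 9.81 = 2060.1 m/s.
After the first burn: m = 1100 × exp(−240/2060.1) = 1100 × 0.89003 = 979.033 kg.
After the second burn: m = 979.033 × exp(−330/2060.1) = 979.033 × 0.85198 = 834.117 kg.
Total propellant = m₀ − m_final = 1100 − 834.117 = 265.883 kg.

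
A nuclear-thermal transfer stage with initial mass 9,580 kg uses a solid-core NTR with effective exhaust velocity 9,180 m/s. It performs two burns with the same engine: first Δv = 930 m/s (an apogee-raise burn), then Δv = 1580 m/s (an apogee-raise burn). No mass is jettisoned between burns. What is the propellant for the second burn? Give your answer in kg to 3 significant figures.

After the first burn: m = 9580 × exp(−930/9180.0) = 9580 × 0.90366 = 8,657.06 kg.
After the second burn: m = 8,657.06 × exp(−1580/9180.0) = 8,657.06 × 0.84188 = 7,288.21 kg.
Second-burn propellant = 8,657.06 − 7,288.21 = 1,368.85 kg.

propellant for the second burn ≈ 1370 kg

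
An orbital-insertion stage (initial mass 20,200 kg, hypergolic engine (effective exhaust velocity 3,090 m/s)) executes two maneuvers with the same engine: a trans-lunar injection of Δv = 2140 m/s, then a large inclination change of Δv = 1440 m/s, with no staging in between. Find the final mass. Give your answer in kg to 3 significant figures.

After the first burn: m = 20200 × exp(−2140/3090.0) = 20200 × 0.50030 = 10,106.1 kg.
After the second burn: m = 10,106.1 × exp(−1440/3090.0) = 10,106.1 × 0.62750 = 6,341.58 kg.

final mass ≈ 6340 kg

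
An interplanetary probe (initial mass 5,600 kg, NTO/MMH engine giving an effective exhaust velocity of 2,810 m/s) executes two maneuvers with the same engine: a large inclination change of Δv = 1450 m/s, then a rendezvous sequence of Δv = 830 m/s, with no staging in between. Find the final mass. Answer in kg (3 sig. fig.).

After the first burn: m = 5600 × exp(−1450/2810.0) = 5600 × 0.59689 = 3,342.58 kg.
After the second burn: m = 3,342.58 × exp(−830/2810.0) = 3,342.58 × 0.74425 = 2,487.72 kg.

final mass ≈ 2490 kg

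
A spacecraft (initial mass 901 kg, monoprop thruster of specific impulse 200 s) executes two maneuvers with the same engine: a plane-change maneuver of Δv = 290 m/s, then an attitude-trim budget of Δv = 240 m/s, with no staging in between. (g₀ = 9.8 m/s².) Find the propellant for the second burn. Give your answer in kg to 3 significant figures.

propellant for the second burn ≈ 89.6 kg

v_e = Isp · g₀ = 200 × 9.8 = 1960.0 m/s.
After the first burn: m = 901 × exp(−290/1960.0) = 901 × 0.86247 = 777.085 kg.
After the second burn: m = 777.085 × exp(−240/1960.0) = 777.085 × 0.88475 = 687.526 kg.
Second-burn propellant = 777.085 − 687.526 = 89.559 kg.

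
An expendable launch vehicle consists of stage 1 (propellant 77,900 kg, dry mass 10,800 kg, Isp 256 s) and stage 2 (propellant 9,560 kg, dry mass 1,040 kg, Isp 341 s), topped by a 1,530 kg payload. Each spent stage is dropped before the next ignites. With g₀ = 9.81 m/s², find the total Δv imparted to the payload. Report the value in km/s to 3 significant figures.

Δv ≈ 8.91 km/s

Ignition mass of stage 1 = 77,900+10,800 + 9,560+1,040 + 1,530 = 100,830 kg.
Stage 1: m₀ = 100,830 kg, m_f = 100,830 − 77,900 = 22,930 kg; Δv = 256×9.81×ln(4.397) = 2511.4×1.4810 ≈ 3719 m/s.
Stage 2: m₀ = 12,130 kg, m_f = 12,130 − 9,560 = 2,570 kg; Δv = 341×9.81×ln(4.72) = 3345.2×1.5518 ≈ 5191 m/s.
Total Δv = 3719 + 5191 = 8910 m/s.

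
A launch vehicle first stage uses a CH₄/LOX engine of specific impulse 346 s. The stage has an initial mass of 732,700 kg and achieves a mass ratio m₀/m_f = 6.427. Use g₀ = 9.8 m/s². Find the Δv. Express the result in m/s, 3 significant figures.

Δv ≈ 6310 m/s

v_e = Isp · g₀ = 346 × 9.8 = 3390.8 m/s.
From the ideal rocket equation, Δv = v_e · ln(6.427) = 3390.8 × 1.8605 ≈ 6308.6 m/s.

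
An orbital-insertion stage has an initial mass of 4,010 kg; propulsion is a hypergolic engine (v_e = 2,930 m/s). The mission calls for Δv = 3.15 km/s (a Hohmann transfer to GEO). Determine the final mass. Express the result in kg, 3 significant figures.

final mass ≈ 1370 kg

m₀/m_f = exp(Δv / v_e) = exp(3150 / 2930.0) = exp(1.0751) = 2.9302.
m_f = m₀ / 2.9302 = 4,010 / 2.9302 = 1,368.51 kg.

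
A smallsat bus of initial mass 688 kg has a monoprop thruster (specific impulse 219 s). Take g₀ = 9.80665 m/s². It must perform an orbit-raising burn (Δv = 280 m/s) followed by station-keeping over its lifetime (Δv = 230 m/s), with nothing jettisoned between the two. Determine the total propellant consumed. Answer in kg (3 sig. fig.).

total propellant consumed ≈ 145 kg

v_e = Isp · g₀ = 219 × 9.80665 = 2147.7 m/s.
After the first burn: m = 688 × exp(−280/2147.7) = 688 × 0.87777 = 603.906 kg.
After the second burn: m = 603.906 × exp(−230/2147.7) = 603.906 × 0.89844 = 542.573 kg.
Total propellant = m₀ − m_final = 688 − 542.573 = 145.427 kg.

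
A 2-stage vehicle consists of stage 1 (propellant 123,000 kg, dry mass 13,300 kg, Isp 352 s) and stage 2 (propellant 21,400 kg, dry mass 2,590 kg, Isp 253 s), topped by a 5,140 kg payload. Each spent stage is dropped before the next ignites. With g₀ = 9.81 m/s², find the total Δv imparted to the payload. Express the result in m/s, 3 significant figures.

Ignition mass of stage 1 = 123,000+13,300 + 21,400+2,590 + 5,140 = 165,430 kg.
Stage 1: m₀ = 165,430 kg, m_f = 165,430 − 123,000 = 42,430 kg; Δv = 352×9.81×ln(3.899) = 3453.1×1.3607 ≈ 4699 m/s.
Stage 2: m₀ = 29,130 kg, m_f = 29,130 − 21,400 = 7,730 kg; Δv = 253×9.81×ln(3.768) = 2481.9×1.3267 ≈ 3293 m/s.
Total Δv = 4699 + 3293 = 7992 m/s.

Δv ≈ 7990 m/s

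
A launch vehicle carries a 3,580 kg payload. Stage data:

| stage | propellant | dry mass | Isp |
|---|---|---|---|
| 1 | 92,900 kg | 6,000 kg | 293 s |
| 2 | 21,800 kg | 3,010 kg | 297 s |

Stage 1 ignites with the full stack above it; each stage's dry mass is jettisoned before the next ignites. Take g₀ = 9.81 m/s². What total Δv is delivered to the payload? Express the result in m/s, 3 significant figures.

Δv ≈ 8020 m/s

Ignition mass of stage 1 = 92,900+6,000 + 21,800+3,010 + 3,580 = 127,290 kg.
Stage 1: m₀ = 127,290 kg, m_f = 127,290 − 92,900 = 34,390 kg; Δv = 293×9.81×ln(3.701) = 2874.3×1.3087 ≈ 3762 m/s.
Stage 2: m₀ = 28,390 kg, m_f = 28,390 − 21,800 = 6,590 kg; Δv = 297×9.81×ln(4.308) = 2913.6×1.4605 ≈ 4255 m/s.
Total Δv = 3762 + 4255 = 8017 m/s.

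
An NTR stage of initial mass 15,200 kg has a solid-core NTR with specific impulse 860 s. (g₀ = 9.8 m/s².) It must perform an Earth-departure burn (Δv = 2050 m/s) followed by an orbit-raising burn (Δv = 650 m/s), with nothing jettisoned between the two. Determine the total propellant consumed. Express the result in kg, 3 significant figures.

v_e = Isp · g₀ = 860 × 9.8 = 8428.0 m/s.
After the first burn: m = 15200 × exp(−2050/8428.0) = 15200 × 0.78409 = 11,918.2 kg.
After the second burn: m = 11,918.2 × exp(−650/8428.0) = 11,918.2 × 0.92578 = 11,033.6 kg.
Total propellant = m₀ − m_final = 15200 − 11,033.6 = 4,166.4 kg.

total propellant consumed ≈ 4170 kg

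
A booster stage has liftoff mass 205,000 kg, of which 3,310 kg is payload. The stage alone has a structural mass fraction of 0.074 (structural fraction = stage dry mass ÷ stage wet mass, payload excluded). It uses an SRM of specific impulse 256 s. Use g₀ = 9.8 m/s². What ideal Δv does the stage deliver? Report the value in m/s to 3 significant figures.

Stage wet mass = m₀ − payload = 205,000 − 3,310 = 201,690 kg.
Stage dry mass = ε × stage wet mass = 0.074 × 201,690 = 14,925.1 kg.
Burnout mass m_f = stage dry + payload = 14,925.1 + 3,310 = 18,235.1 kg.
v_e = Isp · g₀ = 256 × 9.8 = 2508.8 m/s.
Δv = v_e · ln(205,000/18,235.1) = 2508.8 × ln(11.24) = 2508.8 × 2.4197 ≈ 6070 m/s.

Δv ≈ 6070 m/s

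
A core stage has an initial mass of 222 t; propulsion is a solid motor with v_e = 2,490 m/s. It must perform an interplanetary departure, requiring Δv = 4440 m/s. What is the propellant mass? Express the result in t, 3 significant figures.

m₀/m_f = exp(Δv / v_e) = exp(4440 / 2490.0) = exp(1.7831) = 5.9485.
m_f = 222 / 5.9485 = 37.3203 t, so propellant = m₀ − m_f = 222 − 37.3203 = 184.6797 t.

propellant mass ≈ 185 t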